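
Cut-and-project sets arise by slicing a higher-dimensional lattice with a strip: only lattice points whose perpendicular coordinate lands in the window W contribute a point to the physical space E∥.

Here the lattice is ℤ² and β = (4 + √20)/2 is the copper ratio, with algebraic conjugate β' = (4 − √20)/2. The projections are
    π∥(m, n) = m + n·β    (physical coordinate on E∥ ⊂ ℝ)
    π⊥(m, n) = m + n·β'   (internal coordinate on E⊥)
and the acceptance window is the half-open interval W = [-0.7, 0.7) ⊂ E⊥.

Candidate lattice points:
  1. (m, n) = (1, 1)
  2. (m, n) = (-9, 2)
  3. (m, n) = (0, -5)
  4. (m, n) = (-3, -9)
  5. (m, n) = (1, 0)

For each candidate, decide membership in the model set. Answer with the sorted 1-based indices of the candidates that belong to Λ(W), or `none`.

none

Compute β' = (4−√20)/2 = -0.23607, so π⊥(m,n) = m -0.23607·n.
#1 (1,1): internal coord 1 + (1)·β' = +0.76393; +0.76393 ∉ [-0.7, 0.7) → out
#2 (-9,2): internal coord -9 + (2)·β' = -9.47214; -9.47214 ∉ [-0.7, 0.7) → out
#3 (0,-5): internal coord 0 + (-5)·β' = +1.18034; +1.18034 ∉ [-0.7, 0.7) → out
#4 (-3,-9): internal coord -3 + (-9)·β' = -0.87539; -0.87539 ∉ [-0.7, 0.7) → out
#5 (1,0): internal coord 1 + (0)·β' = +1.00000; +1.00000 ∉ [-0.7, 0.7) → out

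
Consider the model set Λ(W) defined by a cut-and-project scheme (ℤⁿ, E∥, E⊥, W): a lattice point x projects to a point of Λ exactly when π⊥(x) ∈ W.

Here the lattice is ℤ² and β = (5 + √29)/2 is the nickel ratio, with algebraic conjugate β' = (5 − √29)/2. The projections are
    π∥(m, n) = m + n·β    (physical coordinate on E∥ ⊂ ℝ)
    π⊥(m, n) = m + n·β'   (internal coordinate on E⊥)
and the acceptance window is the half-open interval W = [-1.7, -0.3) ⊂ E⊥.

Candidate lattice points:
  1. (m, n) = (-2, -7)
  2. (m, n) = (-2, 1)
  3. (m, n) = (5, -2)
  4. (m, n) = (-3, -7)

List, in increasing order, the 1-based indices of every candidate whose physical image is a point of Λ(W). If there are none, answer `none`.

1, 4

β' = (5−√29)/2 ≈ -0.192582.
[1] lift (-2,-7): star map gives -0.651923; window check -1.7 ≤ -0.651923 < -0.3 is true → IN Λ
[2] lift (-2,1): star map gives -2.192582; window check -1.7 ≤ -2.192582 < -0.3 is false → out
[3] lift (5,-2): star map gives 5.385165; window check -1.7 ≤ 5.385165 < -0.3 is false → out
[4] lift (-3,-7): star map gives -1.651923; window check -1.7 ≤ -1.651923 < -0.3 is true → IN Λ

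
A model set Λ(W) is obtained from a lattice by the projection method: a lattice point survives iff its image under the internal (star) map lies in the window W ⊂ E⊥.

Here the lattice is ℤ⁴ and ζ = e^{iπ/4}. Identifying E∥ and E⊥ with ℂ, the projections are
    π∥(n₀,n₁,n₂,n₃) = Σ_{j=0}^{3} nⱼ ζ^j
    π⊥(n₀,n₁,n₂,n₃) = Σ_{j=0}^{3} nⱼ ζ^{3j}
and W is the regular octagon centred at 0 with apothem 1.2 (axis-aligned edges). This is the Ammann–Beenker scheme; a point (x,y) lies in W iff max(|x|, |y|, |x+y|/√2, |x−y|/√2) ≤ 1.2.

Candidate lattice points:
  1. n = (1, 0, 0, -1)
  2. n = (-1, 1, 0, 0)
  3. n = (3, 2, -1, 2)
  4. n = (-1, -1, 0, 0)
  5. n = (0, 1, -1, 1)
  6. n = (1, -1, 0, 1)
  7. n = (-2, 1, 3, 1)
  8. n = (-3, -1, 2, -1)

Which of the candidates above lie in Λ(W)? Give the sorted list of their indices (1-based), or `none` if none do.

With ζ = e^{iπ/4} the internal vectors are ζ^0,ζ^3,ζ^6,ζ^9.
candidate 1: n = (1, 0, 0, -1) → π⊥ ≈ (+0.292893, -0.707107); max(|x|,|y|,|x±y|/√2) = 0.707107 ≤ 1.2 ⇒ ∈ W
candidate 2: n = (-1, 1, 0, 0) → π⊥ ≈ (-1.707107, +0.707107); max(|x|,|y|,|x±y|/√2) = 1.707107 > 1.2 ⇒ ∉ W
candidate 3: n = (3, 2, -1, 2) → π⊥ ≈ (+3.000000, +3.828427); max(|x|,|y|,|x±y|/√2) = 4.828427 > 1.2 ⇒ ∉ W
candidate 4: n = (-1, -1, 0, 0) → π⊥ ≈ (-0.292893, -0.707107); max(|x|,|y|,|x±y|/√2) = 0.707107 ≤ 1.2 ⇒ ∈ W
candidate 5: n = (0, 1, -1, 1) → π⊥ ≈ (+0.000000, +2.414214); max(|x|,|y|,|x±y|/√2) = 2.414214 > 1.2 ⇒ ∉ W
candidate 6: n = (1, -1, 0, 1) → π⊥ ≈ (+2.414214, +0.000000); max(|x|,|y|,|x±y|/√2) = 2.414214 > 1.2 ⇒ ∉ W
candidate 7: n = (-2, 1, 3, 1) → π⊥ ≈ (-2.000000, -1.585786); max(|x|,|y|,|x±y|/√2) = 2.535534 > 1.2 ⇒ ∉ W
candidate 8: n = (-3, -1, 2, -1) → π⊥ ≈ (-3.000000, -3.414214); max(|x|,|y|,|x±y|/√2) = 4.535534 > 1.2 ⇒ ∉ W

1, 4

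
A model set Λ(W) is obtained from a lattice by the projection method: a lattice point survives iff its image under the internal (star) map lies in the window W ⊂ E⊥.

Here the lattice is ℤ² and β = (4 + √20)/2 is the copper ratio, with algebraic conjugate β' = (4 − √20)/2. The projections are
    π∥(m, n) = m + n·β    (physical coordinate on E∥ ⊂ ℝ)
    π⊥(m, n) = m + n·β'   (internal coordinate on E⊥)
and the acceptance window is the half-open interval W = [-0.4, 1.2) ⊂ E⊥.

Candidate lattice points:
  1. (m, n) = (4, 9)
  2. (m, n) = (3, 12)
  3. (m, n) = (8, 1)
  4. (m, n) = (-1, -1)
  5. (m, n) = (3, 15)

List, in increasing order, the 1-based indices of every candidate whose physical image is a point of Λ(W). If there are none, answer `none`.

2

Numerically β ≈ 4.2361 and β' = −1/β ≈ -0.2361.
candidate 1: (m,n)=(4,9) → π∥ = 4+9·β ≈ 42.1246, π⊥ = 4+9·β' ≈ 1.8754 ∉ [-0.4, 1.2) ⇒ out
candidate 2: (m,n)=(3,12) → π∥ = 3+12·β ≈ 53.8328, π⊥ = 3+12·β' ≈ 0.1672 ∈ [-0.4, 1.2) ⇒ IN Λ
candidate 3: (m,n)=(8,1) → π∥ = 8+1·β ≈ 12.2361, π⊥ = 8+1·β' ≈ 7.7639 ∉ [-0.4, 1.2) ⇒ out
candidate 4: (m,n)=(-1,-1) → π∥ = -1-1·β ≈ -5.2361, π⊥ = -1-1·β' ≈ -0.7639 ∉ [-0.4, 1.2) ⇒ out
candidate 5: (m,n)=(3,15) → π∥ = 3+15·β ≈ 66.5410, π⊥ = 3+15·β' ≈ -0.5410 ∉ [-0.4, 1.2) ⇒ out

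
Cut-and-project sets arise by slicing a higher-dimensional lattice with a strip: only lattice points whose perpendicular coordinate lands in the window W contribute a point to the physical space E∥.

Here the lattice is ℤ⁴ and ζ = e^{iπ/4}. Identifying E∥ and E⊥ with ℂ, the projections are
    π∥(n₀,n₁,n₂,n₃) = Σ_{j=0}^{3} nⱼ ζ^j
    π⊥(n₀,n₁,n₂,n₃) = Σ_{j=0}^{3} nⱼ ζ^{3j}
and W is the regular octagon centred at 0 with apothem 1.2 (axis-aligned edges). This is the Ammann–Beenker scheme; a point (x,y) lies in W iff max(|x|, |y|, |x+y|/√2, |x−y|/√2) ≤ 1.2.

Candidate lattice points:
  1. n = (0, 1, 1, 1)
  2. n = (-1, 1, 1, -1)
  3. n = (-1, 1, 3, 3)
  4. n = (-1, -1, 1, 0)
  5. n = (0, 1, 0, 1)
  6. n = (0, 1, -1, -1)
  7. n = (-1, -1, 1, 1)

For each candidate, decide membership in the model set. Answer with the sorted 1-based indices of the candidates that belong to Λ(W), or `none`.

1, 3, 7

π⊥(n) = n₀ + n₁ζ³ + n₂ζ⁶ + n₃ζ⁹ where ζ = e^{iπ/4}.
#1 (0, 1, 1, 1): internal (0.000000, 0.414214); octagon support 0.414214 vs apothem 1.2 → ∈ W
#2 (-1, 1, 1, -1): internal (-2.414214, -1.000000); octagon support 2.414214 vs apothem 1.2 → ∉ W
#3 (-1, 1, 3, 3): internal (0.414214, -0.171573); octagon support 0.414214 vs apothem 1.2 → ∈ W
#4 (-1, -1, 1, 0): internal (-0.292893, -1.707107); octagon support 1.707107 vs apothem 1.2 → ∉ W
#5 (0, 1, 0, 1): internal (0.000000, 1.414214); octagon support 1.414214 vs apothem 1.2 → ∉ W
#6 (0, 1, -1, -1): internal (-1.414214, 1.000000); octagon support 1.707107 vs apothem 1.2 → ∉ W
#7 (-1, -1, 1, 1): internal (0.414214, -1.000000); octagon support 1.000000 vs apothem 1.2 → ∈ W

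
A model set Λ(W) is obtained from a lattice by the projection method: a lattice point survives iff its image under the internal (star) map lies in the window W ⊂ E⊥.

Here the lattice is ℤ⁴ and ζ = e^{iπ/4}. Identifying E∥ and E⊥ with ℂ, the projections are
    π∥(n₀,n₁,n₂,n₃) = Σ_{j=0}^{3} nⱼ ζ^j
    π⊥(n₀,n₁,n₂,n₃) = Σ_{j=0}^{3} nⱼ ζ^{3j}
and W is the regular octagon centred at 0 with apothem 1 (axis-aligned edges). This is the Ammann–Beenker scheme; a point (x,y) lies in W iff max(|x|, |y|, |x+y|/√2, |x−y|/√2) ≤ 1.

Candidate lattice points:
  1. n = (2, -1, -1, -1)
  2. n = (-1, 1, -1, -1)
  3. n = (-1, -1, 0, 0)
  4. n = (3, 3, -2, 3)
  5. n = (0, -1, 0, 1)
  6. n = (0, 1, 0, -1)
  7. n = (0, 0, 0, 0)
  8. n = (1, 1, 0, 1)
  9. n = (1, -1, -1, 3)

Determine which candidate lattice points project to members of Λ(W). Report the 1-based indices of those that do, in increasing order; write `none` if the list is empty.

With ζ = e^{iπ/4} the internal vectors are ζ^0,ζ^3,ζ^6,ζ^9.
#1 (2, -1, -1, -1): internal (2.000000, -0.414214); octagon support 2.000000 vs apothem 1 → ∉ W
#2 (-1, 1, -1, -1): internal (-2.414214, 1.000000); octagon support 2.414214 vs apothem 1 → ∉ W
#3 (-1, -1, 0, 0): internal (-0.292893, -0.707107); octagon support 0.707107 vs apothem 1 → ∈ W
#4 (3, 3, -2, 3): internal (3.000000, 6.242641); octagon support 6.535534 vs apothem 1 → ∉ W
#5 (0, -1, 0, 1): internal (1.414214, 0.000000); octagon support 1.414214 vs apothem 1 → ∉ W
#6 (0, 1, 0, -1): internal (-1.414214, 0.000000); octagon support 1.414214 vs apothem 1 → ∉ W
#7 (0, 0, 0, 0): internal (0.000000, 0.000000); octagon support 0.000000 vs apothem 1 → ∈ W
#8 (1, 1, 0, 1): internal (1.000000, 1.414214); octagon support 1.707107 vs apothem 1 → ∉ W
#9 (1, -1, -1, 3): internal (3.828427, 2.414214); octagon support 4.414214 vs apothem 1 → ∉ W

3, 7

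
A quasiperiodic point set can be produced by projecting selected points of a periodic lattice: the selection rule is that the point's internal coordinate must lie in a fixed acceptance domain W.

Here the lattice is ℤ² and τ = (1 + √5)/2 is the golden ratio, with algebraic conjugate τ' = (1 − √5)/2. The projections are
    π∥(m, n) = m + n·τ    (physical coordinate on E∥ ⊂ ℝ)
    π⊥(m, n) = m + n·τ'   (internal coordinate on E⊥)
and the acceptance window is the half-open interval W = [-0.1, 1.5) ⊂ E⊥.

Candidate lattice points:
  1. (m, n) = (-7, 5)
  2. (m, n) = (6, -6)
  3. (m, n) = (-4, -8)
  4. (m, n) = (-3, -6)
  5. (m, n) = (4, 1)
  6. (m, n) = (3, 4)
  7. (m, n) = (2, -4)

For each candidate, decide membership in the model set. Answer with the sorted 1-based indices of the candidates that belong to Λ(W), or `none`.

3, 4, 6

Compute τ' = (1−√5)/2 = -0.61803, so π⊥(m,n) = m -0.61803·n.
#1 (-7,5): internal coord -7 + (5)·τ' = -10.09017; -10.09017 ∉ [-0.1, 1.5) → out
#2 (6,-6): internal coord 6 + (-6)·τ' = +9.70820; +9.70820 ∉ [-0.1, 1.5) → out
#3 (-4,-8): internal coord -4 + (-8)·τ' = +0.94427; +0.94427 ∈ [-0.1, 1.5) → IN Λ
#4 (-3,-6): internal coord -3 + (-6)·τ' = +0.70820; +0.70820 ∈ [-0.1, 1.5) → IN Λ
#5 (4,1): internal coord 4 + (1)·τ' = +3.38197; +3.38197 ∉ [-0.1, 1.5) → out
#6 (3,4): internal coord 3 + (4)·τ' = +0.52786; +0.52786 ∈ [-0.1, 1.5) → IN Λ
#7 (2,-4): internal coord 2 + (-4)·τ' = +4.47214; +4.47214 ∉ [-0.1, 1.5) → out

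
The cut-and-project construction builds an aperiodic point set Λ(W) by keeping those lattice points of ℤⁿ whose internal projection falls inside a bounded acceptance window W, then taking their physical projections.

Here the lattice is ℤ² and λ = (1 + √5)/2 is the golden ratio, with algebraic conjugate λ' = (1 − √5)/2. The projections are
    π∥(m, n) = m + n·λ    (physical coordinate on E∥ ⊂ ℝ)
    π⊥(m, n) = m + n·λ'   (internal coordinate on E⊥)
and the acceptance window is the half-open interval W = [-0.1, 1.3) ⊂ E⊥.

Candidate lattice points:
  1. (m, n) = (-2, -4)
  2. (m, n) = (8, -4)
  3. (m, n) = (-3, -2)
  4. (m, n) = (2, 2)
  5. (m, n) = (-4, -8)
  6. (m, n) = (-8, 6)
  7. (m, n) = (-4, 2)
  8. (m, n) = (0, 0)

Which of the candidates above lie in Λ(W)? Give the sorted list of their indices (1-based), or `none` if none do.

1, 4, 5, 8

Numerically λ ≈ 1.61803 and λ' = −1/λ ≈ -0.61803.
[1] lift (-2,-4): star map gives 0.47214; window check -0.1 ≤ 0.47214 < 1.3 is true → IN Λ
[2] lift (8,-4): star map gives 10.47214; window check -0.1 ≤ 10.47214 < 1.3 is false → out
[3] lift (-3,-2): star map gives -1.76393; window check -0.1 ≤ -1.76393 < 1.3 is false → out
[4] lift (2,2): star map gives 0.76393; window check -0.1 ≤ 0.76393 < 1.3 is true → IN Λ
[5] lift (-4,-8): star map gives 0.94427; window check -0.1 ≤ 0.94427 < 1.3 is true → IN Λ
[6] lift (-8,6): star map gives -11.70820; window check -0.1 ≤ -11.70820 < 1.3 is false → out
[7] lift (-4,2): star map gives -5.23607; window check -0.1 ≤ -5.23607 < 1.3 is false → out
[8] lift (0,0): star map gives 0.00000; window check -0.1 ≤ 0.00000 < 1.3 is true → IN Λ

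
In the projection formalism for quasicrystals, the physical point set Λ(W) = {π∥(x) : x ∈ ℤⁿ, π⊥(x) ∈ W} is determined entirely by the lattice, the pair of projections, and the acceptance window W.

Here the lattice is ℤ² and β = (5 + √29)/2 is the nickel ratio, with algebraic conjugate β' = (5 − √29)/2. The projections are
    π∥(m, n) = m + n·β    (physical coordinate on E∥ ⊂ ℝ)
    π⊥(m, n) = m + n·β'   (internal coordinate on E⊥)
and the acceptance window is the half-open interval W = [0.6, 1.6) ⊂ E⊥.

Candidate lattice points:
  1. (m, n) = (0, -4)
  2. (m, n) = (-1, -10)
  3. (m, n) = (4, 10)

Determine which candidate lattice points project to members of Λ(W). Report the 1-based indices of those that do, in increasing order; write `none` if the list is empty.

Numerically β ≈ 5.1926 and β' = −1/β ≈ -0.1926.
[1] lift (0,-4): star map gives 0.7703; window check 0.6 ≤ 0.7703 < 1.6 is true → IN Λ
[2] lift (-1,-10): star map gives 0.9258; window check 0.6 ≤ 0.9258 < 1.6 is true → IN Λ
[3] lift (4,10): star map gives 2.0742; window check 0.6 ≤ 2.0742 < 1.6 is false → out

1, 2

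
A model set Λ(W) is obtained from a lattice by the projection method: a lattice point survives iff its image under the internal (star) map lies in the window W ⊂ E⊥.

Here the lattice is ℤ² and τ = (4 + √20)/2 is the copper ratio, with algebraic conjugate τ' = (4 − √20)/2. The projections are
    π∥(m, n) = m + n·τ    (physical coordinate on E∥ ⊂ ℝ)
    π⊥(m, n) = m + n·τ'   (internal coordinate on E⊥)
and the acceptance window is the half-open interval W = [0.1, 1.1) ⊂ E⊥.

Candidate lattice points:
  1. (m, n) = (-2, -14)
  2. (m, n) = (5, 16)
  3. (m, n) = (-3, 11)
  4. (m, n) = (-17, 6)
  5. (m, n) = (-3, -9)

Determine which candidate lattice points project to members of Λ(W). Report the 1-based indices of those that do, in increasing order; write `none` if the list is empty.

none

τ' = (4−√20)/2 ≈ -0.236068.
[1] lift (-2,-14): star map gives 1.304952; window check 0.1 ≤ 1.304952 < 1.1 is false → out
[2] lift (5,16): star map gives 1.222912; window check 0.1 ≤ 1.222912 < 1.1 is false → out
[3] lift (-3,11): star map gives -5.596748; window check 0.1 ≤ -5.596748 < 1.1 is false → out
[4] lift (-17,6): star map gives -18.416408; window check 0.1 ≤ -18.416408 < 1.1 is false → out
[5] lift (-3,-9): star map gives -0.875388; window check 0.1 ≤ -0.875388 < 1.1 is false → out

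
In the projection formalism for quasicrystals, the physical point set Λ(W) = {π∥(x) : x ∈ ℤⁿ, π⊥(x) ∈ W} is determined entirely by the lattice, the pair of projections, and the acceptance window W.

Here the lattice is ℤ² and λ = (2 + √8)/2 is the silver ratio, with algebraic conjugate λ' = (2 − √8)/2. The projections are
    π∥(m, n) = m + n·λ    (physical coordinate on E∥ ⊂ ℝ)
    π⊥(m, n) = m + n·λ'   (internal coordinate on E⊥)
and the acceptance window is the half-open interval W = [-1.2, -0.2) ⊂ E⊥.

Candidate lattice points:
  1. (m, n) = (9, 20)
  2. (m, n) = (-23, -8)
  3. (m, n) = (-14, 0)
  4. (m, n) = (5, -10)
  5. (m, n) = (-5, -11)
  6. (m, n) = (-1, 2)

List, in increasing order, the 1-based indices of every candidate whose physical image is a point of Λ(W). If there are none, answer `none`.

λ' = (2−√8)/2 ≈ -0.41421.
candidate 1: (m,n)=(9,20) → π∥ = 9+20·λ ≈ 57.28427, π⊥ = 9+20·λ' ≈ 0.71573 ∉ [-1.2, -0.2) ⇒ out
candidate 2: (m,n)=(-23,-8) → π∥ = -23-8·λ ≈ -42.31371, π⊥ = -23-8·λ' ≈ -19.68629 ∉ [-1.2, -0.2) ⇒ out
candidate 3: (m,n)=(-14,0) → π∥ = -14+0·λ ≈ -14.00000, π⊥ = -14+0·λ' ≈ -14.00000 ∉ [-1.2, -0.2) ⇒ out
candidate 4: (m,n)=(5,-10) → π∥ = 5-10·λ ≈ -19.14214, π⊥ = 5-10·λ' ≈ 9.14214 ∉ [-1.2, -0.2) ⇒ out
candidate 5: (m,n)=(-5,-11) → π∥ = -5-11·λ ≈ -31.55635, π⊥ = -5-11·λ' ≈ -0.44365 ∈ [-1.2, -0.2) ⇒ IN Λ
candidate 6: (m,n)=(-1,2) → π∥ = -1+2·λ ≈ 3.82843, π⊥ = -1+2·λ' ≈ -1.82843 ∉ [-1.2, -0.2) ⇒ out

5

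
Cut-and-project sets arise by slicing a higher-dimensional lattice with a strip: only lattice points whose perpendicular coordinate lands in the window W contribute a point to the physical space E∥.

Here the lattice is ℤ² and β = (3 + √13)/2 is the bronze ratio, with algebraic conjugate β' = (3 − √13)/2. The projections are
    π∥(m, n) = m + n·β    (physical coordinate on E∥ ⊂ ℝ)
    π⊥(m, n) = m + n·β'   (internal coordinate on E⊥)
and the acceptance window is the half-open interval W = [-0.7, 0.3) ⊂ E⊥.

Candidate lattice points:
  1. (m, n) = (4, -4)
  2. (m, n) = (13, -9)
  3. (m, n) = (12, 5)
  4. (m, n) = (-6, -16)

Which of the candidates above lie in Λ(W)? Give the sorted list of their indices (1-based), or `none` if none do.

none

Numerically β ≈ 3.302776 and β' = −1/β ≈ -0.302776.
#1 (4,-4): internal coord 4 + (-4)·β' = +5.211103; +5.211103 ∉ [-0.7, 0.3) → out
#2 (13,-9): internal coord 13 + (-9)·β' = +15.724981; +15.724981 ∉ [-0.7, 0.3) → out
#3 (12,5): internal coord 12 + (5)·β' = +10.486122; +10.486122 ∉ [-0.7, 0.3) → out
#4 (-6,-16): internal coord -6 + (-16)·β' = -1.155590; -1.155590 ∉ [-0.7, 0.3) → out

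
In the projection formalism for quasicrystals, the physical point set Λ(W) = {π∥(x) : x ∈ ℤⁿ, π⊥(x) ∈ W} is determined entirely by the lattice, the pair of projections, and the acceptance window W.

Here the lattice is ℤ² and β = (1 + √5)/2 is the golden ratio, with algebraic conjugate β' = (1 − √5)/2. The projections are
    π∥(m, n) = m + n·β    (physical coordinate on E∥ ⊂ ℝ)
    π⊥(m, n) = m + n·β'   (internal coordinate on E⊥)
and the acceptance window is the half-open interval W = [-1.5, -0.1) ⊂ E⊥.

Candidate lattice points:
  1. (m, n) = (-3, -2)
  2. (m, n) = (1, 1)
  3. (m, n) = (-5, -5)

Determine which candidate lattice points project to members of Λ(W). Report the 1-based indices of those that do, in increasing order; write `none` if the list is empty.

none

Numerically β ≈ 1.6180 and β' = −1/β ≈ -0.6180.
#1 (-3,-2): internal coord -3 + (-2)·β' = -1.7639; -1.7639 ∉ [-1.5, -0.1) → out
#2 (1,1): internal coord 1 + (1)·β' = +0.3820; +0.3820 ∉ [-1.5, -0.1) → out
#3 (-5,-5): internal coord -5 + (-5)·β' = -1.9098; -1.9098 ∉ [-1.5, -0.1) → out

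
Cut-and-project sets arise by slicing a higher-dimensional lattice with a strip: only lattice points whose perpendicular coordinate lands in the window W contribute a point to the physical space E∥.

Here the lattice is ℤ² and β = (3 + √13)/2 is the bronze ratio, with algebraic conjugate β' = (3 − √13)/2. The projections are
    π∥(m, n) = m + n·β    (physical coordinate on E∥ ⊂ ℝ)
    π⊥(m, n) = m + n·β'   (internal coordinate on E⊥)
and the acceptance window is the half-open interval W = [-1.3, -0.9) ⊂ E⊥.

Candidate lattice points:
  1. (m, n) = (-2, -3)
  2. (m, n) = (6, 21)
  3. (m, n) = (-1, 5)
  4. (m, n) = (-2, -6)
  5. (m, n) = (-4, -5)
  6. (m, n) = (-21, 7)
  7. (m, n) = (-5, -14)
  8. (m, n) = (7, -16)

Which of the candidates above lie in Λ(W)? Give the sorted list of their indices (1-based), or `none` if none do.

β' = (3−√13)/2 ≈ -0.30278.
[1] lift (-2,-3): star map gives -1.09167; window check -1.3 ≤ -1.09167 < -0.9 is true → IN Λ
[2] lift (6,21): star map gives -0.35829; window check -1.3 ≤ -0.35829 < -0.9 is false → out
[3] lift (-1,5): star map gives -2.51388; window check -1.3 ≤ -2.51388 < -0.9 is false → out
[4] lift (-2,-6): star map gives -0.18335; window check -1.3 ≤ -0.18335 < -0.9 is false → out
[5] lift (-4,-5): star map gives -2.48612; window check -1.3 ≤ -2.48612 < -0.9 is false → out
[6] lift (-21,7): star map gives -23.11943; window check -1.3 ≤ -23.11943 < -0.9 is false → out
[7] lift (-5,-14): star map gives -0.76114; window check -1.3 ≤ -0.76114 < -0.9 is false → out
[8] lift (7,-16): star map gives 11.84441; window check -1.3 ≤ 11.84441 < -0.9 is false → out

1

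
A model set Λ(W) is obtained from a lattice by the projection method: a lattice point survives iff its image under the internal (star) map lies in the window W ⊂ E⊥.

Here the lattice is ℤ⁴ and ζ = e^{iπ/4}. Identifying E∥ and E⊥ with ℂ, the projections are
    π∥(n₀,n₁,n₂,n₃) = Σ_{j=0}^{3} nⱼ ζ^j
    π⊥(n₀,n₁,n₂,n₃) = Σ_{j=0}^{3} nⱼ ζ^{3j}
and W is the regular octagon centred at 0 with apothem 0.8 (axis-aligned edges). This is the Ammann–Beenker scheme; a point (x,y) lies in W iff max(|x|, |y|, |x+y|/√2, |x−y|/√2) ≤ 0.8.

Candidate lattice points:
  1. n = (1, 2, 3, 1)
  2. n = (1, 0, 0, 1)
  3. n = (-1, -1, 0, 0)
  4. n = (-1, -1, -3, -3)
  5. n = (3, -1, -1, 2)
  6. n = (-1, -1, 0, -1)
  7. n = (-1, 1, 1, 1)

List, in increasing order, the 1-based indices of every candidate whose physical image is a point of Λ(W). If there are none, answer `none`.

3

Internal map: ζ^{3j} for j=0..3 gives (1,0), (−√2/2,√2/2), (0,−1), (√2/2,√2/2).
candidate 1: n = (1, 2, 3, 1) → π⊥ ≈ (+0.292893, -0.878680); max(|x|,|y|,|x±y|/√2) = 0.878680 > 0.8 ⇒ ∉ W
candidate 2: n = (1, 0, 0, 1) → π⊥ ≈ (+1.707107, +0.707107); max(|x|,|y|,|x±y|/√2) = 1.707107 > 0.8 ⇒ ∉ W
candidate 3: n = (-1, -1, 0, 0) → π⊥ ≈ (-0.292893, -0.707107); max(|x|,|y|,|x±y|/√2) = 0.707107 ≤ 0.8 ⇒ ∈ W
candidate 4: n = (-1, -1, -3, -3) → π⊥ ≈ (-2.414214, +0.171573); max(|x|,|y|,|x±y|/√2) = 2.414214 > 0.8 ⇒ ∉ W
candidate 5: n = (3, -1, -1, 2) → π⊥ ≈ (+5.121320, +1.707107); max(|x|,|y|,|x±y|/√2) = 5.121320 > 0.8 ⇒ ∉ W
candidate 6: n = (-1, -1, 0, -1) → π⊥ ≈ (-1.000000, -1.414214); max(|x|,|y|,|x±y|/√2) = 1.707107 > 0.8 ⇒ ∉ W
candidate 7: n = (-1, 1, 1, 1) → π⊥ ≈ (-1.000000, +0.414214); max(|x|,|y|,|x±y|/√2) = 1.000000 > 0.8 ⇒ ∉ W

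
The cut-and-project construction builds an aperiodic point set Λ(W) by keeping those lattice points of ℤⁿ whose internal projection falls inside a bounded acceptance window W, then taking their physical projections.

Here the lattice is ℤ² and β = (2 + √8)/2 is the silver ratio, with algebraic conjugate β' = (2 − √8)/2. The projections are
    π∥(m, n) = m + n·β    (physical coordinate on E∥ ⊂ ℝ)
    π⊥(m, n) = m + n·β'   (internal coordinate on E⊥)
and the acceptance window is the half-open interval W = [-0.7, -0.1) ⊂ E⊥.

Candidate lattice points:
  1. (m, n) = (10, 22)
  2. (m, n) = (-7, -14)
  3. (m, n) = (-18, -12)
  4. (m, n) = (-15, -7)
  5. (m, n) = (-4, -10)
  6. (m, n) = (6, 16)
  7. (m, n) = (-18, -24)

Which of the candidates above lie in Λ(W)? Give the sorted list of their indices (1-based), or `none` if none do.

6

Numerically β ≈ 2.4142 and β' = −1/β ≈ -0.4142.
[1] lift (10,22): star map gives 0.8873; window check -0.7 ≤ 0.8873 < -0.1 is false → out
[2] lift (-7,-14): star map gives -1.2010; window check -0.7 ≤ -1.2010 < -0.1 is false → out
[3] lift (-18,-12): star map gives -13.0294; window check -0.7 ≤ -13.0294 < -0.1 is false → out
[4] lift (-15,-7): star map gives -12.1005; window check -0.7 ≤ -12.1005 < -0.1 is false → out
[5] lift (-4,-10): star map gives 0.1421; window check -0.7 ≤ 0.1421 < -0.1 is false → out
[6] lift (6,16): star map gives -0.6274; window check -0.7 ≤ -0.6274 < -0.1 is true → IN Λ
[7] lift (-18,-24): star map gives -8.0589; window check -0.7 ≤ -8.0589 < -0.1 is false → out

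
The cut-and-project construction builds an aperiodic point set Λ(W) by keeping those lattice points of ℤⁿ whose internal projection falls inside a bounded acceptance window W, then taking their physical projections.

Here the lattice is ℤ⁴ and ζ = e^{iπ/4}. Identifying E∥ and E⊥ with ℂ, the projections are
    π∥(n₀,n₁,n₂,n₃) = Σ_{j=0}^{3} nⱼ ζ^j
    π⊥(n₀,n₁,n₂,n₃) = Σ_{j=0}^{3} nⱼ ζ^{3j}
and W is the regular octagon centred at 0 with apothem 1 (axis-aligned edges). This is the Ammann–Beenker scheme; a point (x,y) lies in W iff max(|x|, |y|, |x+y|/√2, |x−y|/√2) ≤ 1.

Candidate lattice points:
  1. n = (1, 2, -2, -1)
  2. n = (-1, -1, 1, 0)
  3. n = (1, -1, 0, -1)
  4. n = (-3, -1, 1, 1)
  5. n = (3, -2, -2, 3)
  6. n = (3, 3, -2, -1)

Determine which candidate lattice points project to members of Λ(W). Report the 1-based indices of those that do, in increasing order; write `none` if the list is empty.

none

Internal map: ζ^{3j} for j=0..3 gives (1,0), (−√2/2,√2/2), (0,−1), (√2/2,√2/2).
candidate 1: n = (1, 2, -2, -1) → π⊥ ≈ (-1.121320, +2.707107); max(|x|,|y|,|x±y|/√2) = 2.707107 > 1 ⇒ ∉ W
candidate 2: n = (-1, -1, 1, 0) → π⊥ ≈ (-0.292893, -1.707107); max(|x|,|y|,|x±y|/√2) = 1.707107 > 1 ⇒ ∉ W
candidate 3: n = (1, -1, 0, -1) → π⊥ ≈ (+1.000000, -1.414214); max(|x|,|y|,|x±y|/√2) = 1.707107 > 1 ⇒ ∉ W
candidate 4: n = (-3, -1, 1, 1) → π⊥ ≈ (-1.585786, -1.000000); max(|x|,|y|,|x±y|/√2) = 1.828427 > 1 ⇒ ∉ W
candidate 5: n = (3, -2, -2, 3) → π⊥ ≈ (+6.535534, +2.707107); max(|x|,|y|,|x±y|/√2) = 6.535534 > 1 ⇒ ∉ W
candidate 6: n = (3, 3, -2, -1) → π⊥ ≈ (+0.171573, +3.414214); max(|x|,|y|,|x±y|/√2) = 3.414214 > 1 ⇒ ∉ W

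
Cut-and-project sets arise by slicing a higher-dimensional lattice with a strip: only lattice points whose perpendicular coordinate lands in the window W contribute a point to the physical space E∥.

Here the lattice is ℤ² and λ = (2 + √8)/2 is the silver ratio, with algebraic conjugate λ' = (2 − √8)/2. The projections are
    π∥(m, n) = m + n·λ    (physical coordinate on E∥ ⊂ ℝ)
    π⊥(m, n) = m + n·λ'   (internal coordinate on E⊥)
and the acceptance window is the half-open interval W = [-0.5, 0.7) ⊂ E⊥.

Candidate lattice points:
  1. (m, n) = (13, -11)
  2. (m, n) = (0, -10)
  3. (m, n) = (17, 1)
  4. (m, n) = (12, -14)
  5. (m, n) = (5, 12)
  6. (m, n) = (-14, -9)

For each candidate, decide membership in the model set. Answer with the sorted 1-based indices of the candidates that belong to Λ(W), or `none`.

Numerically λ ≈ 2.4142 and λ' = −1/λ ≈ -0.4142.
candidate 1: (m,n)=(13,-11) → π∥ = 13-11·λ ≈ -13.5563, π⊥ = 13-11·λ' ≈ 17.5563 ∉ [-0.5, 0.7) ⇒ out
candidate 2: (m,n)=(0,-10) → π∥ = 0-10·λ ≈ -24.1421, π⊥ = 0-10·λ' ≈ 4.1421 ∉ [-0.5, 0.7) ⇒ out
candidate 3: (m,n)=(17,1) → π∥ = 17+1·λ ≈ 19.4142, π⊥ = 17+1·λ' ≈ 16.5858 ∉ [-0.5, 0.7) ⇒ out
candidate 4: (m,n)=(12,-14) → π∥ = 12-14·λ ≈ -21.7990, π⊥ = 12-14·λ' ≈ 17.7990 ∉ [-0.5, 0.7) ⇒ out
candidate 5: (m,n)=(5,12) → π∥ = 5+12·λ ≈ 33.9706, π⊥ = 5+12·λ' ≈ 0.0294 ∈ [-0.5, 0.7) ⇒ IN Λ
candidate 6: (m,n)=(-14,-9) → π∥ = -14-9·λ ≈ -35.7279, π⊥ = -14-9·λ' ≈ -10.2721 ∉ [-0.5, 0.7) ⇒ out

5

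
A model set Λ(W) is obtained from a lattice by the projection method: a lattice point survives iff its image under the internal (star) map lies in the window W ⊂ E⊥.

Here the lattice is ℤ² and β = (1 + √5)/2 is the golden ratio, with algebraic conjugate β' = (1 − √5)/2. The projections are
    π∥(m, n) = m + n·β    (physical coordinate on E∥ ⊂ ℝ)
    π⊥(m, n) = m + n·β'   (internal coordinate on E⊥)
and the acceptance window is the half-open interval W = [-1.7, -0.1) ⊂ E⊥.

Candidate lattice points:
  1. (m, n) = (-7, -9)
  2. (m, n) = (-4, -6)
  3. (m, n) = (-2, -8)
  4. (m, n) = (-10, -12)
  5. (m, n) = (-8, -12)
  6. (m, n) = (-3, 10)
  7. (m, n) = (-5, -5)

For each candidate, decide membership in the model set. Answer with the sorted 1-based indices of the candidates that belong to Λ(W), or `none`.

1, 2, 5

β' = (1−√5)/2 ≈ -0.6180.
candidate 1: (m,n)=(-7,-9) → π∥ = -7-9·β ≈ -21.5623, π⊥ = -7-9·β' ≈ -1.4377 ∈ [-1.7, -0.1) ⇒ IN Λ
candidate 2: (m,n)=(-4,-6) → π∥ = -4-6·β ≈ -13.7082, π⊥ = -4-6·β' ≈ -0.2918 ∈ [-1.7, -0.1) ⇒ IN Λ
candidate 3: (m,n)=(-2,-8) → π∥ = -2-8·β ≈ -14.9443, π⊥ = -2-8·β' ≈ 2.9443 ∉ [-1.7, -0.1) ⇒ out
candidate 4: (m,n)=(-10,-12) → π∥ = -10-12·β ≈ -29.4164, π⊥ = -10-12·β' ≈ -2.5836 ∉ [-1.7, -0.1) ⇒ out
candidate 5: (m,n)=(-8,-12) → π∥ = -8-12·β ≈ -27.4164, π⊥ = -8-12·β' ≈ -0.5836 ∈ [-1.7, -0.1) ⇒ IN Λ
candidate 6: (m,n)=(-3,10) → π∥ = -3+10·β ≈ 13.1803, π⊥ = -3+10·β' ≈ -9.1803 ∉ [-1.7, -0.1) ⇒ out
candidate 7: (m,n)=(-5,-5) → π∥ = -5-5·β ≈ -13.0902, π⊥ = -5-5·β' ≈ -1.9098 ∉ [-1.7, -0.1) ⇒ out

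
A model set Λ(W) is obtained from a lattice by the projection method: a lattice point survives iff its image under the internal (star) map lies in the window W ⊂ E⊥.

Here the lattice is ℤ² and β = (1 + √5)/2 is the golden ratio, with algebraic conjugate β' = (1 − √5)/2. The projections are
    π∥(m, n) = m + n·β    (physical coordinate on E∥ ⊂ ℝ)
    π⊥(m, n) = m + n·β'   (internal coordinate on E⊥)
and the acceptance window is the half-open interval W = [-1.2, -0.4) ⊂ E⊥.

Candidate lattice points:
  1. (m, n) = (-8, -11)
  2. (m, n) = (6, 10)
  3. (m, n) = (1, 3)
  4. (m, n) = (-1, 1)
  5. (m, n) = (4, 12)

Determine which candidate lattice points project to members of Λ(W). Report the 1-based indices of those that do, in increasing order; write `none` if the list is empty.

Compute β' = (1−√5)/2 = -0.61803, so π⊥(m,n) = m -0.61803·n.
#1 (-8,-11): internal coord -8 + (-11)·β' = -1.20163; -1.20163 ∉ [-1.2, -0.4) → out
#2 (6,10): internal coord 6 + (10)·β' = -0.18034; -0.18034 ∉ [-1.2, -0.4) → out
#3 (1,3): internal coord 1 + (3)·β' = -0.85410; -0.85410 ∈ [-1.2, -0.4) → IN Λ
#4 (-1,1): internal coord -1 + (1)·β' = -1.61803; -1.61803 ∉ [-1.2, -0.4) → out
#5 (4,12): internal coord 4 + (12)·β' = -3.41641; -3.41641 ∉ [-1.2, -0.4) → out

3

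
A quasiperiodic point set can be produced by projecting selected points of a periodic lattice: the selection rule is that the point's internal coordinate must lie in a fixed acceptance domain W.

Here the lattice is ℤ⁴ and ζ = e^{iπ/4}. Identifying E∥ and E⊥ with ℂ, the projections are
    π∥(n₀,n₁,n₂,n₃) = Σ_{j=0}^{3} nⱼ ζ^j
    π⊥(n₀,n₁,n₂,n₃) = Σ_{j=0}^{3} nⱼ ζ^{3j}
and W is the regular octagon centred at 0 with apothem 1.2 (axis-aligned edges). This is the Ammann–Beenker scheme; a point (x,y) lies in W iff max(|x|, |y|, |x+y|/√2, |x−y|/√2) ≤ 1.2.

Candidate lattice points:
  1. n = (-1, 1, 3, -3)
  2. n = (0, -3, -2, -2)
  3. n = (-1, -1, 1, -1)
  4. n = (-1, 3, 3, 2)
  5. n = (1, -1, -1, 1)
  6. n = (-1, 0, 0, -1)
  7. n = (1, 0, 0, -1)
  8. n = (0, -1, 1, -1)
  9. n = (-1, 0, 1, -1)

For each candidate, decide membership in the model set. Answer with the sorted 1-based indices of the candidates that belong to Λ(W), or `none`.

7

π⊥(n) = n₀ + n₁ζ³ + n₂ζ⁶ + n₃ζ⁹ where ζ = e^{iπ/4}.
#1 (-1, 1, 3, -3): internal (-3.8284, -4.4142); octagon support 5.8284 vs apothem 1.2 → ∉ W
#2 (0, -3, -2, -2): internal (0.7071, -1.5355); octagon support 1.5858 vs apothem 1.2 → ∉ W
#3 (-1, -1, 1, -1): internal (-1.0000, -2.4142); octagon support 2.4142 vs apothem 1.2 → ∉ W
#4 (-1, 3, 3, 2): internal (-1.7071, 0.5355); octagon support 1.7071 vs apothem 1.2 → ∉ W
#5 (1, -1, -1, 1): internal (2.4142, 1.0000); octagon support 2.4142 vs apothem 1.2 → ∉ W
#6 (-1, 0, 0, -1): internal (-1.7071, -0.7071); octagon support 1.7071 vs apothem 1.2 → ∉ W
#7 (1, 0, 0, -1): internal (0.2929, -0.7071); octagon support 0.7071 vs apothem 1.2 → ∈ W
#8 (0, -1, 1, -1): internal (0.0000, -2.4142); octagon support 2.4142 vs apothem 1.2 → ∉ W
#9 (-1, 0, 1, -1): internal (-1.7071, -1.7071); octagon support 2.4142 vs apothem 1.2 → ∉ W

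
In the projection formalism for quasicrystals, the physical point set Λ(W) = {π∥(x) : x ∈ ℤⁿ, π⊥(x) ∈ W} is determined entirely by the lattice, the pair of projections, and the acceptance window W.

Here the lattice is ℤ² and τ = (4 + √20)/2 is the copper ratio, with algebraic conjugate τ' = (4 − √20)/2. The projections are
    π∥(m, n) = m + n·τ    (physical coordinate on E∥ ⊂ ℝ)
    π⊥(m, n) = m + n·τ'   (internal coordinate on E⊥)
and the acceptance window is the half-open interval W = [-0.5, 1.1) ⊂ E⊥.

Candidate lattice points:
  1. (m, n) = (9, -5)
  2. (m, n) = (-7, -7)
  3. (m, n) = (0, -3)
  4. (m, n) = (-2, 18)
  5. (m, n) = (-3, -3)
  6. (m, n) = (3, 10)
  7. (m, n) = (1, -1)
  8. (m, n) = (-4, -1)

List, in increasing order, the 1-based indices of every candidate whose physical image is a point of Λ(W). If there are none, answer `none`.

3, 6

Numerically τ ≈ 4.2361 and τ' = −1/τ ≈ -0.2361.
candidate 1: (m,n)=(9,-5) → π∥ = 9-5·τ ≈ -12.1803, π⊥ = 9-5·τ' ≈ 10.1803 ∉ [-0.5, 1.1) ⇒ out
candidate 2: (m,n)=(-7,-7) → π∥ = -7-7·τ ≈ -36.6525, π⊥ = -7-7·τ' ≈ -5.3475 ∉ [-0.5, 1.1) ⇒ out
candidate 3: (m,n)=(0,-3) → π∥ = 0-3·τ ≈ -12.7082, π⊥ = 0-3·τ' ≈ 0.7082 ∈ [-0.5, 1.1) ⇒ IN Λ
candidate 4: (m,n)=(-2,18) → π∥ = -2+18·τ ≈ 74.2492, π⊥ = -2+18·τ' ≈ -6.2492 ∉ [-0.5, 1.1) ⇒ out
candidate 5: (m,n)=(-3,-3) → π∥ = -3-3·τ ≈ -15.7082, π⊥ = -3-3·τ' ≈ -2.2918 ∉ [-0.5, 1.1) ⇒ out
candidate 6: (m,n)=(3,10) → π∥ = 3+10·τ ≈ 45.3607, π⊥ = 3+10·τ' ≈ 0.6393 ∈ [-0.5, 1.1) ⇒ IN Λ
candidate 7: (m,n)=(1,-1) → π∥ = 1-1·τ ≈ -3.2361, π⊥ = 1-1·τ' ≈ 1.2361 ∉ [-0.5, 1.1) ⇒ out
candidate 8: (m,n)=(-4,-1) → π∥ = -4-1·τ ≈ -8.2361, π⊥ = -4-1·τ' ≈ -3.7639 ∉ [-0.5, 1.1) ⇒ out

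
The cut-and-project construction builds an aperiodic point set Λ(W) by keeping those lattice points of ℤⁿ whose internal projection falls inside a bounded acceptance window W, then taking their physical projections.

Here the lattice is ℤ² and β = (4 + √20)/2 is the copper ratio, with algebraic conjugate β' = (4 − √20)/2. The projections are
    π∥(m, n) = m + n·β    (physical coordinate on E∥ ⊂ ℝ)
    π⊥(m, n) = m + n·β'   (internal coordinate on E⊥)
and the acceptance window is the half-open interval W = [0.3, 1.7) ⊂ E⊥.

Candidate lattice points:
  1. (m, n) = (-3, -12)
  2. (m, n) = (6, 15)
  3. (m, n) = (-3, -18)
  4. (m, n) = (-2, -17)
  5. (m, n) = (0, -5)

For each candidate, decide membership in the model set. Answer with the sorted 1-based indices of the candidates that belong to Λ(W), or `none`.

3, 5

Numerically β ≈ 4.236068 and β' = −1/β ≈ -0.236068.
[1] lift (-3,-12): star map gives -0.167184; window check 0.3 ≤ -0.167184 < 1.7 is false → out
[2] lift (6,15): star map gives 2.458980; window check 0.3 ≤ 2.458980 < 1.7 is false → out
[3] lift (-3,-18): star map gives 1.249224; window check 0.3 ≤ 1.249224 < 1.7 is true → IN Λ
[4] lift (-2,-17): star map gives 2.013156; window check 0.3 ≤ 2.013156 < 1.7 is false → out
[5] lift (0,-5): star map gives 1.180340; window check 0.3 ≤ 1.180340 < 1.7 is true → IN Λ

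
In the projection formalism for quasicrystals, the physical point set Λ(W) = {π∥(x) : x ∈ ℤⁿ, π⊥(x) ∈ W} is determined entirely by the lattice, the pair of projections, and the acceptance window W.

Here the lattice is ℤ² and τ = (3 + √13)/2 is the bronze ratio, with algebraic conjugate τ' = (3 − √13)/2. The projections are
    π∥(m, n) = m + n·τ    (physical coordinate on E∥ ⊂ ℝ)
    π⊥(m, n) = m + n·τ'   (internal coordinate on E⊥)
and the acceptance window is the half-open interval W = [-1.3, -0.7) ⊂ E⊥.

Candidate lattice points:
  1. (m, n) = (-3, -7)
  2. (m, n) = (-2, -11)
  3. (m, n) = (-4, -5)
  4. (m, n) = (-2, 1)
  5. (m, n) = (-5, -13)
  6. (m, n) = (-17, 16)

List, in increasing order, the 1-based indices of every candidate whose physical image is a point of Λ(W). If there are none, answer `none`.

1, 5

τ' = (3−√13)/2 ≈ -0.30278.
candidate 1: (m,n)=(-3,-7) → π∥ = -3-7·τ ≈ -26.11943, π⊥ = -3-7·τ' ≈ -0.88057 ∈ [-1.3, -0.7) ⇒ IN Λ
candidate 2: (m,n)=(-2,-11) → π∥ = -2-11·τ ≈ -38.33053, π⊥ = -2-11·τ' ≈ 1.33053 ∉ [-1.3, -0.7) ⇒ out
candidate 3: (m,n)=(-4,-5) → π∥ = -4-5·τ ≈ -20.51388, π⊥ = -4-5·τ' ≈ -2.48612 ∉ [-1.3, -0.7) ⇒ out
candidate 4: (m,n)=(-2,1) → π∥ = -2+1·τ ≈ 1.30278, π⊥ = -2+1·τ' ≈ -2.30278 ∉ [-1.3, -0.7) ⇒ out
candidate 5: (m,n)=(-5,-13) → π∥ = -5-13·τ ≈ -47.93608, π⊥ = -5-13·τ' ≈ -1.06392 ∈ [-1.3, -0.7) ⇒ IN Λ
candidate 6: (m,n)=(-17,16) → π∥ = -17+16·τ ≈ 35.84441, π⊥ = -17+16·τ' ≈ -21.84441 ∉ [-1.3, -0.7) ⇒ out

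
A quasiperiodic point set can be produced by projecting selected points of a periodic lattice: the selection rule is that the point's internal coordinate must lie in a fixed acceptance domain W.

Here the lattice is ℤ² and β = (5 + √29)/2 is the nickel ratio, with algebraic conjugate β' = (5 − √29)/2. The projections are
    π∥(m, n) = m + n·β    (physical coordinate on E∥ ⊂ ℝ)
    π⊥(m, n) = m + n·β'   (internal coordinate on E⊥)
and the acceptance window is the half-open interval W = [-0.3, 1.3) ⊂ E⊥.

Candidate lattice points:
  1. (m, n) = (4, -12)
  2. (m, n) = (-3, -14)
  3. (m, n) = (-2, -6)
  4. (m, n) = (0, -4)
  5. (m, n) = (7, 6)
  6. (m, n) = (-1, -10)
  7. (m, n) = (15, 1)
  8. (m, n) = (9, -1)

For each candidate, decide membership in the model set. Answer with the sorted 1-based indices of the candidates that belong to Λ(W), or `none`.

β' = (5−√29)/2 ≈ -0.192582.
#1 (4,-12): internal coord 4 + (-12)·β' = +6.310989; +6.310989 ∉ [-0.3, 1.3) → out
#2 (-3,-14): internal coord -3 + (-14)·β' = -0.303846; -0.303846 ∉ [-0.3, 1.3) → out
#3 (-2,-6): internal coord -2 + (-6)·β' = -0.844506; -0.844506 ∉ [-0.3, 1.3) → out
#4 (0,-4): internal coord 0 + (-4)·β' = +0.770330; +0.770330 ∈ [-0.3, 1.3) → IN Λ
#5 (7,6): internal coord 7 + (6)·β' = +5.844506; +5.844506 ∉ [-0.3, 1.3) → out
#6 (-1,-10): internal coord -1 + (-10)·β' = +0.925824; +0.925824 ∈ [-0.3, 1.3) → IN Λ
#7 (15,1): internal coord 15 + (1)·β' = +14.807418; +14.807418 ∉ [-0.3, 1.3) → out
#8 (9,-1): internal coord 9 + (-1)·β' = +9.192582; +9.192582 ∉ [-0.3, 1.3) → out

4, 6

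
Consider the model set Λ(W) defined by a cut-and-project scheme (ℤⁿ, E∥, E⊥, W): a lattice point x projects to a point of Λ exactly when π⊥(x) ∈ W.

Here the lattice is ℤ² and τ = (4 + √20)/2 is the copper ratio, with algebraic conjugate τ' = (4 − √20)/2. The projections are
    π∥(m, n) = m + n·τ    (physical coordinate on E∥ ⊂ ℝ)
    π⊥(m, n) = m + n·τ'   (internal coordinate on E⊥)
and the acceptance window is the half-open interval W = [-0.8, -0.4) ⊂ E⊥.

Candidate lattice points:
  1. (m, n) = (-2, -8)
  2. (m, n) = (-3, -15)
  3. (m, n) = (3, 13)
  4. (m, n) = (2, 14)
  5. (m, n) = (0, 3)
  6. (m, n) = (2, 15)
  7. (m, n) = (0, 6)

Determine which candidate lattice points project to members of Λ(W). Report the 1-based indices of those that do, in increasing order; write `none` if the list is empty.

5

Numerically τ ≈ 4.23607 and τ' = −1/τ ≈ -0.23607.
candidate 1: (m,n)=(-2,-8) → π∥ = -2-8·τ ≈ -35.88854, π⊥ = -2-8·τ' ≈ -0.11146 ∉ [-0.8, -0.4) ⇒ out
candidate 2: (m,n)=(-3,-15) → π∥ = -3-15·τ ≈ -66.54102, π⊥ = -3-15·τ' ≈ 0.54102 ∉ [-0.8, -0.4) ⇒ out
candidate 3: (m,n)=(3,13) → π∥ = 3+13·τ ≈ 58.06888, π⊥ = 3+13·τ' ≈ -0.06888 ∉ [-0.8, -0.4) ⇒ out
candidate 4: (m,n)=(2,14) → π∥ = 2+14·τ ≈ 61.30495, π⊥ = 2+14·τ' ≈ -1.30495 ∉ [-0.8, -0.4) ⇒ out
candidate 5: (m,n)=(0,3) → π∥ = 0+3·τ ≈ 12.70820, π⊥ = 0+3·τ' ≈ -0.70820 ∈ [-0.8, -0.4) ⇒ IN Λ
candidate 6: (m,n)=(2,15) → π∥ = 2+15·τ ≈ 65.54102, π⊥ = 2+15·τ' ≈ -1.54102 ∉ [-0.8, -0.4) ⇒ out
candidate 7: (m,n)=(0,6) → π∥ = 0+6·τ ≈ 25.41641, π⊥ = 0+6·τ' ≈ -1.41641 ∉ [-0.8, -0.4) ⇒ out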